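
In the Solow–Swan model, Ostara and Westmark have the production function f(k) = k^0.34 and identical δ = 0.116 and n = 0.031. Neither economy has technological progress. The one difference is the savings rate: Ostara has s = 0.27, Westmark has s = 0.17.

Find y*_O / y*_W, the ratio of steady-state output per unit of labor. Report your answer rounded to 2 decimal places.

Steady-state y* = [s/(n + δ)]^(α/(1−α)), so the ratio is [ (s_O/(n + δ)_O) / (s_W/(n + δ)_W) ]^0.5152.
s_O/(n + δ)_O = 0.27/0.147 = 1.8367; s_W/(n + δ)_W = 0.17/0.147 = 1.1565.
Ratio = (1.8367/1.1565)^0.5152 = 1.5882^0.5152 ≈ 1.2691

ratio ≈ 1.27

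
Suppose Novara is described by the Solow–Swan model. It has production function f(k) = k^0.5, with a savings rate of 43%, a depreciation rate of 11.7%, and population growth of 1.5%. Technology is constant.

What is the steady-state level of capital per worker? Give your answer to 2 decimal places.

Steady state requires s·f(k) = (n + δ)·k, i.e. s·k^α = (n + δ)·k.
Rearranging, k^(1−α) = s / (n + δ).
k^0.5 = 0.43 / (0.015 + 0.117) = 0.43 / 0.132 = 3.2576
k* = 3.2576^(1/0.5) ≈ 10.6120

k* ≈ 10.61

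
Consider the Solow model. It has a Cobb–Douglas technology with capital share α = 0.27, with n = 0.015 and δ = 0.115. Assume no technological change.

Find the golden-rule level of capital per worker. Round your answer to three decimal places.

k_gold ≈ 2.722

The golden rule sets f'(k) = n + δ, i.e. α·k^(α−1) = n + δ.
So k^(1−α) = α / (n + δ) = 0.27 / 0.130 = 2.0769.
k_gold = 2.0769^(1/0.73) ≈ 2.7215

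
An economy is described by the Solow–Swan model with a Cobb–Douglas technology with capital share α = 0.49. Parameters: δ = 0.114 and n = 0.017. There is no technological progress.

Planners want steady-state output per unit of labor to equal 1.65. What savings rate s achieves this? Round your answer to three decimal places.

s ≈ 0.221

At the steady state, Δk = 0, so s·k^α = (n + δ)·k.
Since y* = [s/(n + δ)]^(α/(1−α)), we have s/(n + δ) = (y*)^((1−α)/α) = 1.65^1.0408 = 1.6841.
Therefore s = 1.6841 × (n + δ) = 1.6841 × 0.131 = 0.2206.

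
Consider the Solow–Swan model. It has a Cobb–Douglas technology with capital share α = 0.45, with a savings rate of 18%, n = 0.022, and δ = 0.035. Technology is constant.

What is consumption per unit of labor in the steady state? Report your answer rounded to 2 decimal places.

At the steady state, Δk = 0, so s·k^α = (n + δ)·k.
Rearranging, k^(1−α) = s / (n + δ).
k^0.55 = 0.18 / (0.022 + 0.035) = 0.18 / 0.057 = 3.1579
k* = 3.1579^(1/0.55) ≈ 8.0909
y* = (k*)^α = 8.0909^0.45 ≈ 2.5621
c* = (1 − s)·y* = (1 − 0.18) × 2.5621 ≈ 2.1009

c* = 2.10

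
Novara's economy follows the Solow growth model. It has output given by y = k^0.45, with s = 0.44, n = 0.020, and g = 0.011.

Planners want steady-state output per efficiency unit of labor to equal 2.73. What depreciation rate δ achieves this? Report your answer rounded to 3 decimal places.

δ ≈ 0.098

Steady state requires s·f(k) = (n + g + δ)·k, i.e. s·k^α = (n + g + δ)·k.
Since y* = [s/(n + g + δ)]^(α/(1−α)), we have s/(n + g + δ) = (y*)^((1−α)/α) = 2.73^1.2222 = 3.4125.
Therefore n + g + δ = s / 3.4125 = 0.44 / 3.4125 = 0.1289, so δ = 0.1289 − 0.031 = 0.0979.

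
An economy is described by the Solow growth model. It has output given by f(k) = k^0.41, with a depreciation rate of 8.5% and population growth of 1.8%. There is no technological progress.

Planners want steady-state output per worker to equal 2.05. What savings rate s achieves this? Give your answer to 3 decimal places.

s ≈ 0.289

In steady state, investment equals break-even investment: s·k^α = (n + δ)·k.
Since y* = [s/(n + δ)]^(α/(1−α)), we have s/(n + δ) = (y*)^((1−α)/α) = 2.05^1.439 = 2.8094.
Therefore s = 2.8094 × (n + δ) = 2.8094 × 0.103 = 0.2894.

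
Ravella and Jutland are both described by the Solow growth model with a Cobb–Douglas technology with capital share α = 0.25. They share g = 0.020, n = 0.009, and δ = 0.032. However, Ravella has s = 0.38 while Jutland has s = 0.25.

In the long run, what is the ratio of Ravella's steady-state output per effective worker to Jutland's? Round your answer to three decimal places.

Steady-state y* = [s/(n + g + δ)]^(α/(1−α)), so the ratio is [ (s_R/(n + g + δ)_R) / (s_J/(n + g + δ)_J) ]^0.3333.
s_R/(n + g + δ)_R = 0.38/0.061 = 6.2295; s_J/(n + g + δ)_J = 0.25/0.061 = 4.0984.
Ratio = (6.2295/4.0984)^0.3333 = 1.5200^0.3333 ≈ 1.1498

ratio ≈ 1.150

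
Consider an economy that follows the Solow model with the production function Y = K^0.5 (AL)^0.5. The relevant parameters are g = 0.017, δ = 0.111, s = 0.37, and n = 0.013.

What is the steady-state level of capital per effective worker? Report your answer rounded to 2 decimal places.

At the steady state, Δk = 0, so s·k^α = (n + g + δ)·k.
Rearranging, k^(1−α) = s / (n + g + δ).
k^0.5 = 0.37 / (0.013 + 0.017 + 0.111) = 0.37 / 0.141 = 2.6241
k* = 2.6241^(1/0.5) ≈ 6.8859

k* = 6.89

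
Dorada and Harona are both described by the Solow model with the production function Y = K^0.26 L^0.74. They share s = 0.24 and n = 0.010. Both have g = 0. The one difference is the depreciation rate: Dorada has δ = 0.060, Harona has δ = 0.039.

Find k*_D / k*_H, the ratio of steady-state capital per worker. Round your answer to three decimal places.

ratio ≈ 0.618

Steady-state k* = [s/(n + δ)]^(1/(1−α)), so the ratio is [ (s_D/(n + δ)_D) / (s_H/(n + δ)_H) ]^1.3514.
s_D/(n + δ)_D = 0.24/0.070 = 3.4286; s_H/(n + δ)_H = 0.24/0.049 = 4.8980.
Ratio = (3.4286/4.8980)^1.3514 = 0.7000^1.3514 ≈ 0.6175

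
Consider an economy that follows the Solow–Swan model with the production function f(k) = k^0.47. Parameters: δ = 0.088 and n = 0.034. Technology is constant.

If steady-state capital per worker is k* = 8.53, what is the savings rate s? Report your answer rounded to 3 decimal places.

s ≈ 0.380

In steady state, investment equals break-even investment: s·k^α = (n + δ)·k.
So s / (n + δ) = (k*)^(1−α) = 8.53^0.53 = 3.1146.
Therefore s = 3.1146 × (n + δ) = 3.1146 × 0.122 = 0.3800.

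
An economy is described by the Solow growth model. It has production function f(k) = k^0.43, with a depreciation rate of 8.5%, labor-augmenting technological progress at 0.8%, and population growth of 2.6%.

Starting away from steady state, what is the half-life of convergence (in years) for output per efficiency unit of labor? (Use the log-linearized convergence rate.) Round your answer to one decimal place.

Near the steady state the convergence rate is λ = (1 − α)(n + g + δ).
λ = (1 − 0.43) × 0.119 = 0.57 × 0.119 = 0.06783
Half-life = ln 2 / λ = 0.6931 / 0.06783 ≈ 10.22 years

t_½ ≈ 10.2 years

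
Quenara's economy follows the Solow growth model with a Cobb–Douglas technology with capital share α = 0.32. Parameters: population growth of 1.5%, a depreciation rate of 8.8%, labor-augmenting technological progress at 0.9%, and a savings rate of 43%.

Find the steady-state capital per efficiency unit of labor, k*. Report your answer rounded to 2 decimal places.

k* ≈ 7.23

In steady state, investment equals break-even investment: s·k^α = (n + g + δ)·k.
Dividing both sides by k: k^(1−α) = s / (n + g + δ).
k^0.68 = 0.43 / (0.015 + 0.009 + 0.088) = 0.43 / 0.112 = 3.8393
k* = 3.8393^(1/0.68) ≈ 7.2309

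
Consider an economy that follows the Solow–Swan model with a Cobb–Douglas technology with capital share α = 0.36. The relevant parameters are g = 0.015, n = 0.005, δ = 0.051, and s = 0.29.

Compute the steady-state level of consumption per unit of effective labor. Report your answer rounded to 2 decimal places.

Steady state requires s·f(k) = (n + g + δ)·k, i.e. s·k^α = (n + g + δ)·k.
Dividing both sides by k: k^(1−α) = s / (n + g + δ).
k^0.64 = 0.29 / (0.005 + 0.015 + 0.051) = 0.29 / 0.071 = 4.0845
k* = 4.0845^(1/0.64) ≈ 9.0137
y* = (k*)^α = 9.0137^0.36 ≈ 2.2068
c* = (1 − s)·y* = (1 − 0.29) × 2.2068 ≈ 1.5668

c* ≈ 1.57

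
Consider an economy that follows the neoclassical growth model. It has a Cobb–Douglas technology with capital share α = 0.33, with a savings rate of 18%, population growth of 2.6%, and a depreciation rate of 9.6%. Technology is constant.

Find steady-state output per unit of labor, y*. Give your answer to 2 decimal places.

At the steady state, Δk = 0, so s·k^α = (n + δ)·k.
Rearranging, k^(1−α) = s / (n + δ).
k^0.67 = 0.18 / (0.026 + 0.096) = 0.18 / 0.122 = 1.4754
k* = 1.4754^(1/0.67) ≈ 1.7869
y* = (k*)^α = 1.7869^0.33 ≈ 1.2111

y* = 1.21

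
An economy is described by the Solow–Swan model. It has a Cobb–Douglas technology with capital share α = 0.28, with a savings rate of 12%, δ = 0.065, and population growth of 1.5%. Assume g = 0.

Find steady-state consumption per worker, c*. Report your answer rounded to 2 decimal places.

c* ≈ 1.03

Steady state requires s·f(k) = (n + δ)·k, i.e. s·k^α = (n + δ)·k.
Dividing both sides by k: k^(1−α) = s / (n + δ).
k^0.72 = 0.12 / (0.015 + 0.065) = 0.12 / 0.080 = 1.5000
k* = 1.5000^(1/0.72) ≈ 1.7562
y* = (k*)^α = 1.7562^0.28 ≈ 1.1708
c* = (1 − s)·y* = (1 − 0.12) × 1.1708 ≈ 1.0303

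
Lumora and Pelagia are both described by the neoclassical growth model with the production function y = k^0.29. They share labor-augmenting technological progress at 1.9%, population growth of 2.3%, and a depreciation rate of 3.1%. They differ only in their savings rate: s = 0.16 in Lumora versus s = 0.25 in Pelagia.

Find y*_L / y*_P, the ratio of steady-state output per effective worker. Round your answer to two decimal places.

Steady-state y* = [s/(n + g + δ)]^(α/(1−α)), so the ratio is [ (s_L/(n + g + δ)_L) / (s_P/(n + g + δ)_P) ]^0.4085.
s_L/(n + g + δ)_L = 0.16/0.073 = 2.1918; s_P/(n + g + δ)_P = 0.25/0.073 = 3.4247.
Ratio = (2.1918/3.4247)^0.4085 = 0.6400^0.4085 ≈ 0.8333

ratio ≈ 0.83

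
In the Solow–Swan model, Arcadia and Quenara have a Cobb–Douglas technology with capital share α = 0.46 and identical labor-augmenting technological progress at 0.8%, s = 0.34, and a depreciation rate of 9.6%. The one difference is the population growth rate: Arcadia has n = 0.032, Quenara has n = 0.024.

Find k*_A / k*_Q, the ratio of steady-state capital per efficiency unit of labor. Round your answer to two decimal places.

ratio ≈ 0.89

Steady-state k* = [s/(n + g + δ)]^(1/(1−α)), so the ratio is [ (s_A/(n + g + δ)_A) / (s_Q/(n + g + δ)_Q) ]^1.8519.
s_A/(n + g + δ)_A = 0.34/0.136 = 2.5000; s_Q/(n + g + δ)_Q = 0.34/0.128 = 2.6563.
Ratio = (2.5000/2.6563)^1.8519 = 0.9412^1.8519 ≈ 0.8938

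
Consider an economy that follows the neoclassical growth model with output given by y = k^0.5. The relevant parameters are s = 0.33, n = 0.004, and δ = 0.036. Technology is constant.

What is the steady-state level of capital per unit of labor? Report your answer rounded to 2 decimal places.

In steady state, investment equals break-even investment: s·k^α = (n + δ)·k.
Dividing both sides by k: k^(1−α) = s / (n + δ).
k^0.5 = 0.33 / (0.004 + 0.036) = 0.33 / 0.040 = 8.2500
k* = 8.2500^(1/0.5) ≈ 68.0625

k* = 68.06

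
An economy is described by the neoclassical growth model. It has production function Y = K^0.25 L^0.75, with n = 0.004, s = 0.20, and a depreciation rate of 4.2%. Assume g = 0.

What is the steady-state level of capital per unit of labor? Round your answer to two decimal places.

k* = 7.10

In steady state, investment equals break-even investment: s·k^α = (n + δ)·k.
Dividing both sides by k: k^(1−α) = s / (n + δ).
k^0.75 = 0.20 / (0.004 + 0.042) = 0.20 / 0.046 = 4.3478
k* = 4.3478^(1/0.75) ≈ 7.0962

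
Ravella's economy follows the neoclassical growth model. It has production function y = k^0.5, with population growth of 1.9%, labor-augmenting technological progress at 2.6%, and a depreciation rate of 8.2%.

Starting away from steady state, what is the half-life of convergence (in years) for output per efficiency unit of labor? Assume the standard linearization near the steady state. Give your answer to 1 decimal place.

Near the steady state the convergence rate is λ = (1 − α)(n + g + δ).
λ = (1 − 0.5) × 0.127 = 0.5 × 0.127 = 0.0635
Half-life = ln 2 / λ = 0.6931 / 0.0635 ≈ 10.91 years

t_½ ≈ 10.9 years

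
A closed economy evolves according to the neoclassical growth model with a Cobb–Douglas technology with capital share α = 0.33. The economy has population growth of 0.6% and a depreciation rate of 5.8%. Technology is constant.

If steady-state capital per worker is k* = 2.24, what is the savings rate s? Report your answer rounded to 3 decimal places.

s ≈ 0.110

Steady state requires s·f(k) = (n + δ)·k, i.e. s·k^α = (n + δ)·k.
So s / (n + δ) = (k*)^(1−α) = 2.24^0.67 = 1.7166.
Therefore s = 1.7166 × (n + δ) = 1.7166 × 0.064 = 0.1099.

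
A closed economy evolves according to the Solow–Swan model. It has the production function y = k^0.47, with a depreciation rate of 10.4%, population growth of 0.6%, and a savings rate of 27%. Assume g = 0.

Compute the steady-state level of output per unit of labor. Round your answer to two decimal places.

y* = 2.22

At the steady state, Δk = 0, so s·k^α = (n + δ)·k.
Dividing both sides by k: k^(1−α) = s / (n + δ).
k^0.53 = 0.27 / (0.006 + 0.104) = 0.27 / 0.110 = 2.4545
k* = 2.4545^(1/0.53) ≈ 5.4423
y* = (k*)^α = 5.4423^0.47 ≈ 2.2173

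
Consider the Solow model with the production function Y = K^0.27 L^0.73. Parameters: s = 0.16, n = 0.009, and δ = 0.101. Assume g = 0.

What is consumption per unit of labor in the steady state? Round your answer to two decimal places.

c* = 0.96

Steady state requires s·f(k) = (n + δ)·k, i.e. s·k^α = (n + δ)·k.
Rearranging, k^(1−α) = s / (n + δ).
k^0.73 = 0.16 / (0.009 + 0.101) = 0.16 / 0.110 = 1.4545
k* = 1.4545^(1/0.73) ≈ 1.6707
y* = (k*)^α = 1.6707^0.27 ≈ 1.1486
c* = (1 − s)·y* = (1 − 0.16) × 1.1486 ≈ 0.9648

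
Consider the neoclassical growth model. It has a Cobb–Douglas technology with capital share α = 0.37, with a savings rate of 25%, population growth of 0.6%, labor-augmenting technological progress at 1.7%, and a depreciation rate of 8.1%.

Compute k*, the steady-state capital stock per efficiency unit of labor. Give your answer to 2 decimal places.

In steady state, investment equals break-even investment: s·k^α = (n + g + δ)·k.
Rearranging, k^(1−α) = s / (n + g + δ).
k^0.63 = 0.25 / (0.006 + 0.017 + 0.081) = 0.25 / 0.104 = 2.4038
k* = 2.4038^(1/0.63) ≈ 4.0235

k* = 4.02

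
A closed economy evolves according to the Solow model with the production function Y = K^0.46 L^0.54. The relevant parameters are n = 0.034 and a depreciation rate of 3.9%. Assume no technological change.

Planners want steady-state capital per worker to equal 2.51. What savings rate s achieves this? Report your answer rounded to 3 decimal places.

In steady state, investment equals break-even investment: s·k^α = (n + δ)·k.
So s / (n + δ) = (k*)^(1−α) = 2.51^0.54 = 1.6437.
Therefore s = 1.6437 × (n + δ) = 1.6437 × 0.073 = 0.1200.

s ≈ 0.120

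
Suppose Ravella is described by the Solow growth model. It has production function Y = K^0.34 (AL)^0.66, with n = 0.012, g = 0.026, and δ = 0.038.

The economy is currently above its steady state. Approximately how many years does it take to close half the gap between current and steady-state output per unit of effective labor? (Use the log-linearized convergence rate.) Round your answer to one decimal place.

Near the steady state the convergence rate is λ = (1 − α)(n + g + δ).
λ = (1 − 0.34) × 0.076 = 0.66 × 0.076 = 0.05016
Half-life = ln 2 / λ = 0.6931 / 0.05016 ≈ 13.82 years

t_½ ≈ 13.8 years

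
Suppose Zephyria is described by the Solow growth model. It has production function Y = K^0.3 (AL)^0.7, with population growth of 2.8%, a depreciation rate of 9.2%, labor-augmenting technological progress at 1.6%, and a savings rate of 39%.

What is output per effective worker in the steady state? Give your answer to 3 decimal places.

Steady state requires s·f(k) = (n + g + δ)·k, i.e. s·k^α = (n + g + δ)·k.
Rearranging, k^(1−α) = s / (n + g + δ).
k^0.7 = 0.39 / (0.028 + 0.016 + 0.092) = 0.39 / 0.136 = 2.8676
k* = 2.8676^(1/0.7) ≈ 4.5040
y* = (k*)^α = 4.5040^0.3 ≈ 1.5707

y* = 1.571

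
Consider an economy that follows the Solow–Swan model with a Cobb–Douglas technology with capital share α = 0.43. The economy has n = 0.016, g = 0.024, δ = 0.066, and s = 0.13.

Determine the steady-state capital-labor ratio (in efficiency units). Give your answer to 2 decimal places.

Steady state requires s·f(k) = (n + g + δ)·k, i.e. s·k^α = (n + g + δ)·k.
Dividing both sides by k: k^(1−α) = s / (n + g + δ).
k^0.57 = 0.13 / (0.016 + 0.024 + 0.066) = 0.13 / 0.106 = 1.2264
k* = 1.2264^(1/0.57) ≈ 1.4305

k* = 1.43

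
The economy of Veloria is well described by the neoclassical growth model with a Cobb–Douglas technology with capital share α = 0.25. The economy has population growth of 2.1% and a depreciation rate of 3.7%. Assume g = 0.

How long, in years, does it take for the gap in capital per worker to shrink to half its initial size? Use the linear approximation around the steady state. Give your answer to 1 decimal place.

t_½ ≈ 15.9 years

Near the steady state the convergence rate is λ = (1 − α)(n + δ).
λ = (1 − 0.25) × 0.058 = 0.75 × 0.058 = 0.0435
Half-life = ln 2 / λ = 0.6931 / 0.0435 ≈ 15.93 years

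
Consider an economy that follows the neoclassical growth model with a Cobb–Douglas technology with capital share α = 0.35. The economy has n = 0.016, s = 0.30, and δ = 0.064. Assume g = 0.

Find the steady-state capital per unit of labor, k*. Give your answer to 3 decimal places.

k* = 7.641

At the steady state, Δk = 0, so s·k^α = (n + δ)·k.
Rearranging, k^(1−α) = s / (n + δ).
k^0.65 = 0.30 / (0.016 + 0.064) = 0.30 / 0.080 = 3.7500
k* = 3.7500^(1/0.65) ≈ 7.6406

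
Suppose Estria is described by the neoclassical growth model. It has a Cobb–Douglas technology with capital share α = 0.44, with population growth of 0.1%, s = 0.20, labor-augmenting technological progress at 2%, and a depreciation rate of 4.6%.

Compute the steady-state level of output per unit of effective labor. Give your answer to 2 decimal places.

In steady state, investment equals break-even investment: s·k^α = (n + g + δ)·k.
Rearranging, k^(1−α) = s / (n + g + δ).
k^0.56 = 0.20 / (0.001 + 0.020 + 0.046) = 0.20 / 0.067 = 2.9851
k* = 2.9851^(1/0.56) ≈ 7.0492
y* = (k*)^α = 7.0492^0.44 ≈ 2.3615

y* = 2.36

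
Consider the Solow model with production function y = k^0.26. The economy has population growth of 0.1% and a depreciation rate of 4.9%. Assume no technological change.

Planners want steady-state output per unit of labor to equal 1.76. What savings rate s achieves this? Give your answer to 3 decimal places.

s ≈ 0.250

In steady state, investment equals break-even investment: s·k^α = (n + δ)·k.
Since y* = [s/(n + δ)]^(α/(1−α)), we have s/(n + δ) = (y*)^((1−α)/α) = 1.76^2.8462 = 4.9978.
Therefore s = 4.9978 × (n + δ) = 4.9978 × 0.050 = 0.2499.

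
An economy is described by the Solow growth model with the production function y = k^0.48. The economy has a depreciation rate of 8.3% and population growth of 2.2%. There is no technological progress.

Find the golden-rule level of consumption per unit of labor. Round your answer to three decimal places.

c_gold ≈ 2.115

At the golden rule, f'(k) = n + δ, so α·k^(α−1) = n + δ and k_gold = (α/(n + δ))^(1/(1−α)).
k_gold = (0.48/0.105)^(1/0.52) = 4.5714^1.9231 ≈ 18.5926
c_gold = f(k_gold) − (n + δ)·k_gold = 4.0671 − 0.105×18.5926 ≈ 2.1149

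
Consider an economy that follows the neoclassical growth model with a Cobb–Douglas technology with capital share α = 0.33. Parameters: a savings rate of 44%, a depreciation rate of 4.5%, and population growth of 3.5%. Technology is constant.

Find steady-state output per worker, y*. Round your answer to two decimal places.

y* ≈ 2.32

In steady state, investment equals break-even investment: s·k^α = (n + δ)·k.
Dividing both sides by k: k^(1−α) = s / (n + δ).
k^0.67 = 0.44 / (0.035 + 0.045) = 0.44 / 0.080 = 5.5000
k* = 5.5000^(1/0.67) ≈ 12.7356
y* = (k*)^α = 12.7356^0.33 ≈ 2.3156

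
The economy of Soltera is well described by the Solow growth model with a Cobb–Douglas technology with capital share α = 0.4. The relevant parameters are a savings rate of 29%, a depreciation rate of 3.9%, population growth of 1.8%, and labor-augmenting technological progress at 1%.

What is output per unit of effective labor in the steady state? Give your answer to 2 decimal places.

Steady state requires s·f(k) = (n + g + δ)·k, i.e. s·k^α = (n + g + δ)·k.
Rearranging, k^(1−α) = s / (n + g + δ).
k^0.6 = 0.29 / (0.018 + 0.010 + 0.039) = 0.29 / 0.067 = 4.3284
k* = 4.3284^(1/0.6) ≈ 11.4960
y* = (k*)^α = 11.4960^0.4 ≈ 2.6559

y* ≈ 2.66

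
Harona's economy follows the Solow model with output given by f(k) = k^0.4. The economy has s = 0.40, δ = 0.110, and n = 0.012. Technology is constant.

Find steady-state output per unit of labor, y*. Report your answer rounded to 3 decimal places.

y* = 2.207

Steady state requires s·f(k) = (n + δ)·k, i.e. s·k^α = (n + δ)·k.
Rearranging, k^(1−α) = s / (n + δ).
k^0.6 = 0.40 / (0.012 + 0.110) = 0.40 / 0.122 = 3.2787
k* = 3.2787^(1/0.6) ≈ 7.2361
y* = (k*)^α = 7.2361^0.4 ≈ 2.2070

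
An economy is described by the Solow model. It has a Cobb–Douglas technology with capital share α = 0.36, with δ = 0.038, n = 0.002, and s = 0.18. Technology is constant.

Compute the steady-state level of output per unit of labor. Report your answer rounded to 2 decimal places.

y* ≈ 2.33

At the steady state, Δk = 0, so s·k^α = (n + δ)·k.
Rearranging, k^(1−α) = s / (n + δ).
k^0.64 = 0.18 / (0.002 + 0.038) = 0.18 / 0.040 = 4.5000
k* = 4.5000^(1/0.64) ≈ 10.4868
y* = (k*)^α = 10.4868^0.36 ≈ 2.3304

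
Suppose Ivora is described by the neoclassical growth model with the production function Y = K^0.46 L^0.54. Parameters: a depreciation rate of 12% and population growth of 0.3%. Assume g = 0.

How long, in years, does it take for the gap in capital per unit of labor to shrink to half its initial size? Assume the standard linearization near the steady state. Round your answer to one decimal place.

about 10.4 years

Near the steady state the convergence rate is λ = (1 − α)(n + δ).
λ = (1 − 0.46) × 0.123 = 0.54 × 0.123 = 0.06642
Half-life = ln 2 / λ = 0.6931 / 0.06642 ≈ 10.44 years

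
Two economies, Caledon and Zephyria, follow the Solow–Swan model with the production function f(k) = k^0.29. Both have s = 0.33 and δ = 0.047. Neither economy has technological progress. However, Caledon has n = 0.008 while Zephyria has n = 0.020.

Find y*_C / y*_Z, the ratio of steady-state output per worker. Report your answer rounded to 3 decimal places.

ratio ≈ 1.084

Steady-state y* = [s/(n + δ)]^(α/(1−α)), so the ratio is [ (s_C/(n + δ)_C) / (s_Z/(n + δ)_Z) ]^0.4085.
s_C/(n + δ)_C = 0.33/0.055 = 6.0000; s_Z/(n + δ)_Z = 0.33/0.067 = 4.9254.
Ratio = (6.0000/4.9254)^0.4085 = 1.2182^0.4085 ≈ 1.0840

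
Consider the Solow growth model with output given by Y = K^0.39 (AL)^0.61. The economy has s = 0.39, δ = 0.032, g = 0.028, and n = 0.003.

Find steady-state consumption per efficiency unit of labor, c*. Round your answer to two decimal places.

Steady state requires s·f(k) = (n + g + δ)·k, i.e. s·k^α = (n + g + δ)·k.
Dividing both sides by k: k^(1−α) = s / (n + g + δ).
k^0.61 = 0.39 / (0.003 + 0.028 + 0.032) = 0.39 / 0.063 = 6.1905
k* = 6.1905^(1/0.61) ≈ 19.8569
y* = (k*)^α = 19.8569^0.39 ≈ 3.2076
c* = (1 − s)·y* = (1 − 0.39) × 3.2076 ≈ 1.9566

c* ≈ 1.96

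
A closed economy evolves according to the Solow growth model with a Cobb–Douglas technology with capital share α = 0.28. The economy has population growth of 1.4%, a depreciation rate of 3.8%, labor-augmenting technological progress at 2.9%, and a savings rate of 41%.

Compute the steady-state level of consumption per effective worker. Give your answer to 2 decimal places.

c* = 1.11

Steady state requires s·f(k) = (n + g + δ)·k, i.e. s·k^α = (n + g + δ)·k.
Rearranging, k^(1−α) = s / (n + g + δ).
k^0.72 = 0.41 / (0.014 + 0.029 + 0.038) = 0.41 / 0.081 = 5.0617
k* = 5.0617^(1/0.72) ≈ 9.5102
y* = (k*)^α = 9.5102^0.28 ≈ 1.8789
c* = (1 − s)·y* = (1 − 0.41) × 1.8789 ≈ 1.1086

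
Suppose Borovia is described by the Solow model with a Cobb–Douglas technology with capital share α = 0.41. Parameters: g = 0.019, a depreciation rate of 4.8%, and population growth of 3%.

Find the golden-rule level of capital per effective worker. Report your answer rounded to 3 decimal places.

The golden rule sets f'(k) = n + g + δ, i.e. α·k^(α−1) = n + g + δ.
So k^(1−α) = α / (n + g + δ) = 0.41 / 0.097 = 4.2268.
k_gold = 4.2268^(1/0.59) ≈ 11.5090

k_gold ≈ 11.509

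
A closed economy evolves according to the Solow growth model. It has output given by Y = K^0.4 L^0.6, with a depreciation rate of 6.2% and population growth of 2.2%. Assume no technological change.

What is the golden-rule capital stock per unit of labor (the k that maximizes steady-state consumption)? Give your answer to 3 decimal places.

The golden rule sets f'(k) = n + δ, i.e. α·k^(α−1) = n + δ.
So k^(1−α) = α / (n + δ) = 0.4 / 0.084 = 4.7619.
k_gold = 4.7619^(1/0.6) ≈ 13.4783

k_gold ≈ 13.478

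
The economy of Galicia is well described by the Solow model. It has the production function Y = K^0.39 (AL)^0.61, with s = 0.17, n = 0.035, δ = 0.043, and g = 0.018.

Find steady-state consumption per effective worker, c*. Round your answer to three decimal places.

c* = 1.196

In steady state, investment equals break-even investment: s·k^α = (n + g + δ)·k.
Rearranging, k^(1−α) = s / (n + g + δ).
k^0.61 = 0.17 / (0.035 + 0.018 + 0.043) = 0.17 / 0.096 = 1.7708
k* = 1.7708^(1/0.61) ≈ 2.5517
y* = (k*)^α = 2.5517^0.39 ≈ 1.4410
c* = (1 − s)·y* = (1 − 0.17) × 1.4410 ≈ 1.1960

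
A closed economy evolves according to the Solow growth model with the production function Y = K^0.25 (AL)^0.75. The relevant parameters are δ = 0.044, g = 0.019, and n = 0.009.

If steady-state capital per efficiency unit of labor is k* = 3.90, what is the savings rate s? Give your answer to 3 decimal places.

In steady state, investment equals break-even investment: s·k^α = (n + g + δ)·k.
So s / (n + g + δ) = (k*)^(1−α) = 3.90^0.75 = 2.7752.
Therefore s = 2.7752 × (n + g + δ) = 2.7752 × 0.072 = 0.1998.

s ≈ 0.200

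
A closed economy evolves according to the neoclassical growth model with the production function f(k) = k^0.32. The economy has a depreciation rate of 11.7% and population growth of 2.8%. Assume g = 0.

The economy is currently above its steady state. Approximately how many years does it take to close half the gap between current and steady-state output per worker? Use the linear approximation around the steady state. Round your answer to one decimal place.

about 7.0 years

Near the steady state the convergence rate is λ = (1 − α)(n + δ).
λ = (1 − 0.32) × 0.145 = 0.68 × 0.145 = 0.0986
Half-life = ln 2 / λ = 0.6931 / 0.0986 ≈ 7.03 years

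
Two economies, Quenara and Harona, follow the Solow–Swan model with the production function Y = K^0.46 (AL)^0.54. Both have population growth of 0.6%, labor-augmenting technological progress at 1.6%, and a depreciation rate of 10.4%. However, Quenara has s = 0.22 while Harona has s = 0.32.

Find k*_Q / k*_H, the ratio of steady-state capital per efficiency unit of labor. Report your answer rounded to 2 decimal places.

Steady-state k* = [s/(n + g + δ)]^(1/(1−α)), so the ratio is [ (s_Q/(n + g + δ)_Q) / (s_H/(n + g + δ)_H) ]^1.8519.
s_Q/(n + g + δ)_Q = 0.22/0.126 = 1.7460; s_H/(n + g + δ)_H = 0.32/0.126 = 2.5397.
Ratio = (1.7460/2.5397)^1.8519 = 0.6875^1.8519 ≈ 0.4996

k*_Q / k*_H ≈ 0.50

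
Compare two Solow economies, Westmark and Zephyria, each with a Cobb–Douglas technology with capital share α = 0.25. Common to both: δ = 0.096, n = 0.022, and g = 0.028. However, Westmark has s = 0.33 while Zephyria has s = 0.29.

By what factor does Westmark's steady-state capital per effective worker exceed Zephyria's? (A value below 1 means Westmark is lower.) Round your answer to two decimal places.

Steady-state k* = [s/(n + g + δ)]^(1/(1−α)), so the ratio is [ (s_W/(n + g + δ)_W) / (s_Z/(n + g + δ)_Z) ]^1.3333.
s_W/(n + g + δ)_W = 0.33/0.146 = 2.2603; s_Z/(n + g + δ)_Z = 0.29/0.146 = 1.9863.
Ratio = (2.2603/1.9863)^1.3333 = 1.1379^1.3333 ≈ 1.1880

ratio ≈ 1.19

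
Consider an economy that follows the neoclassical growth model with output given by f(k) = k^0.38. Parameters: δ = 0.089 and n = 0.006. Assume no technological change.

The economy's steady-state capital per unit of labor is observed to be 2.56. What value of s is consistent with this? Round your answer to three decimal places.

In steady state, investment equals break-even investment: s·k^α = (n + δ)·k.
So s / (n + δ) = (k*)^(1−α) = 2.56^0.62 = 1.7911.
Therefore s = 1.7911 × (n + δ) = 1.7911 × 0.095 = 0.1702.

s ≈ 0.170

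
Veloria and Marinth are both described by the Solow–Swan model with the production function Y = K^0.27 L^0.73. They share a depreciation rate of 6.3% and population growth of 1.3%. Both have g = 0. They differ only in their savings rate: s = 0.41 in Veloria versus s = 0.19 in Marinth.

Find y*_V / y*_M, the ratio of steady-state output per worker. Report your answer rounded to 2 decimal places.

ratio ≈ 1.33

Steady-state y* = [s/(n + δ)]^(α/(1−α)), so the ratio is [ (s_V/(n + δ)_V) / (s_M/(n + δ)_M) ]^0.3699.
s_V/(n + δ)_V = 0.41/0.076 = 5.3947; s_M/(n + δ)_M = 0.19/0.076 = 2.5000.
Ratio = (5.3947/2.5000)^0.3699 = 2.1579^0.3699 ≈ 1.3291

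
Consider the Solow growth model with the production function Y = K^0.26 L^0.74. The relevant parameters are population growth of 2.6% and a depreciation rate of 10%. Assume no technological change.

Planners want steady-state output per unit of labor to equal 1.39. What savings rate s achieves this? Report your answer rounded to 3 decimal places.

s ≈ 0.322

Steady state requires s·f(k) = (n + δ)·k, i.e. s·k^α = (n + δ)·k.
Since y* = [s/(n + δ)]^(α/(1−α)), we have s/(n + δ) = (y*)^((1−α)/α) = 1.39^2.8462 = 2.5530.
Therefore s = 2.5530 × (n + δ) = 2.5530 × 0.126 = 0.3217.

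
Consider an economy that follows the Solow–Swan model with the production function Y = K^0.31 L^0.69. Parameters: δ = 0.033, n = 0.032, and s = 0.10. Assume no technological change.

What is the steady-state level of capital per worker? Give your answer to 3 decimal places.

At the steady state, Δk = 0, so s·k^α = (n + δ)·k.
Rearranging, k^(1−α) = s / (n + δ).
k^0.69 = 0.10 / (0.032 + 0.033) = 0.10 / 0.065 = 1.5385
k* = 1.5385^(1/0.69) ≈ 1.8670

k* ≈ 1.867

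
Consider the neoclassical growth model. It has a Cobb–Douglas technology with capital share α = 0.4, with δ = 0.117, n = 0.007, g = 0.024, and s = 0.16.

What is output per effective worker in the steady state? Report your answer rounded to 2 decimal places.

y* = 1.05

At the steady state, Δk = 0, so s·k^α = (n + g + δ)·k.
Rearranging, k^(1−α) = s / (n + g + δ).
k^0.6 = 0.16 / (0.007 + 0.024 + 0.117) = 0.16 / 0.148 = 1.0811
k* = 1.0811^(1/0.6) ≈ 1.1388
y* = (k*)^α = 1.1388^0.4 ≈ 1.0534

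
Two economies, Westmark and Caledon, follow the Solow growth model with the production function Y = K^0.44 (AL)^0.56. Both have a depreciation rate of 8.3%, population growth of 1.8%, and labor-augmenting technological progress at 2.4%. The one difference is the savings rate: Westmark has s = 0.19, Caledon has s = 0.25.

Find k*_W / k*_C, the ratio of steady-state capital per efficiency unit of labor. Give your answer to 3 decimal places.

Steady-state k* = [s/(n + g + δ)]^(1/(1−α)), so the ratio is [ (s_W/(n + g + δ)_W) / (s_C/(n + g + δ)_C) ]^1.7857.
s_W/(n + g + δ)_W = 0.19/0.125 = 1.5200; s_C/(n + g + δ)_C = 0.25/0.125 = 2.0000.
Ratio = (1.5200/2.0000)^1.7857 = 0.7600^1.7857 ≈ 0.6126

ratio ≈ 0.613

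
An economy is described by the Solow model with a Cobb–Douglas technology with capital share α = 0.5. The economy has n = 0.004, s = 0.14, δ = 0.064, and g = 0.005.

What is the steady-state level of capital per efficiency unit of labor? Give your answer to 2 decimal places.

k* = 3.68

At the steady state, Δk = 0, so s·k^α = (n + g + δ)·k.
Dividing both sides by k: k^(1−α) = s / (n + g + δ).
k^0.5 = 0.14 / (0.004 + 0.005 + 0.064) = 0.14 / 0.073 = 1.9178
k* = 1.9178^(1/0.5) ≈ 3.6780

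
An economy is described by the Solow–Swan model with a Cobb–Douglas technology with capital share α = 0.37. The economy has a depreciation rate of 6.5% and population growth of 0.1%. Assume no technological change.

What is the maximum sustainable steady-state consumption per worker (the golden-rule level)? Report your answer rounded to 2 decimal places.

At the golden rule, f'(k) = n + δ, so α·k^(α−1) = n + δ and k_gold = (α/(n + δ))^(1/(1−α)).
k_gold = (0.37/0.066)^(1/0.63) = 5.6061^1.5873 ≈ 15.4294
c_gold = f(k_gold) − (n + δ)·k_gold = 2.7523 − 0.066×15.4294 ≈ 1.7340

c_gold ≈ 1.73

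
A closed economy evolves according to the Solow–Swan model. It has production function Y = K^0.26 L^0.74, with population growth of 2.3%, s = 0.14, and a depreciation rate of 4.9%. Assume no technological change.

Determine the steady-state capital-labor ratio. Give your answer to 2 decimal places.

In steady state, investment equals break-even investment: s·k^α = (n + δ)·k.
Rearranging, k^(1−α) = s / (n + δ).
k^0.74 = 0.14 / (0.023 + 0.049) = 0.14 / 0.072 = 1.9444
k* = 1.9444^(1/0.74) ≈ 2.4561

k* = 2.46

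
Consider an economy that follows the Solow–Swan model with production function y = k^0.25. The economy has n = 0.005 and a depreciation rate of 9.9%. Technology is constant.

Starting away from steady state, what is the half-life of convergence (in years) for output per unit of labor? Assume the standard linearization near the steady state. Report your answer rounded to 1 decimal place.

Near the steady state the convergence rate is λ = (1 − α)(n + δ).
λ = (1 − 0.25) × 0.104 = 0.75 × 0.104 = 0.0780
Half-life = ln 2 / λ = 0.6931 / 0.0780 ≈ 8.89 years

about 8.9 years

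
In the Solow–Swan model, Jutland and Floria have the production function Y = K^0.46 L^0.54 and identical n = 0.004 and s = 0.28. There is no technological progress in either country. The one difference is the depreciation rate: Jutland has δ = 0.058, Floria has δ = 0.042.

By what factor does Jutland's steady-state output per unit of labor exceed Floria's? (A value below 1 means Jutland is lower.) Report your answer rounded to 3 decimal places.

y*_J / y*_F ≈ 0.775

Steady-state y* = [s/(n + δ)]^(α/(1−α)), so the ratio is [ (s_J/(n + δ)_J) / (s_F/(n + δ)_F) ]^0.8519.
s_J/(n + δ)_J = 0.28/0.062 = 4.5161; s_F/(n + δ)_F = 0.28/0.046 = 6.0870.
Ratio = (4.5161/6.0870)^0.8519 = 0.7419^0.8519 ≈ 0.7754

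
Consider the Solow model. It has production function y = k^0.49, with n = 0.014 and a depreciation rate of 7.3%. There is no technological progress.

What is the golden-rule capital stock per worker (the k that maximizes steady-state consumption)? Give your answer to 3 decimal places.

k_gold ≈ 29.643

The golden rule sets f'(k) = n + δ, i.e. α·k^(α−1) = n + δ.
So k^(1−α) = α / (n + δ) = 0.49 / 0.087 = 5.6322.
k_gold = 5.6322^(1/0.51) ≈ 29.6427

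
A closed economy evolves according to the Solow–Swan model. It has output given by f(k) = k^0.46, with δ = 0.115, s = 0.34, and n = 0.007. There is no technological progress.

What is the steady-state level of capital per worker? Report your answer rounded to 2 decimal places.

Steady state requires s·f(k) = (n + δ)·k, i.e. s·k^α = (n + δ)·k.
Rearranging, k^(1−α) = s / (n + δ).
k^0.54 = 0.34 / (0.007 + 0.115) = 0.34 / 0.122 = 2.7869
k* = 2.7869^(1/0.54) ≈ 6.6727

k* = 6.67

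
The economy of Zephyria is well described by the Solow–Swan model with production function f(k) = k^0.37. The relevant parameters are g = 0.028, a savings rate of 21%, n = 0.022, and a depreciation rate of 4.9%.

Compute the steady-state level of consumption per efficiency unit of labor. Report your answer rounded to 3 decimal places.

c* = 1.229

Steady state requires s·f(k) = (n + g + δ)·k, i.e. s·k^α = (n + g + δ)·k.
Rearranging, k^(1−α) = s / (n + g + δ).
k^0.63 = 0.21 / (0.022 + 0.028 + 0.049) = 0.21 / 0.099 = 2.1212
k* = 2.1212^(1/0.63) ≈ 3.2990
y* = (k*)^α = 3.2990^0.37 ≈ 1.5553
c* = (1 − s)·y* = (1 − 0.21) × 1.5553 ≈ 1.2287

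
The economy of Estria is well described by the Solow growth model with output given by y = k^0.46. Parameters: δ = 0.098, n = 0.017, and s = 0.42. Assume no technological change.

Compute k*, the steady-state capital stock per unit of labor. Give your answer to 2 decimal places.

At the steady state, Δk = 0, so s·k^α = (n + δ)·k.
Dividing both sides by k: k^(1−α) = s / (n + δ).
k^0.54 = 0.42 / (0.017 + 0.098) = 0.42 / 0.115 = 3.6522
k* = 3.6522^(1/0.54) ≈ 11.0095

k* = 11.01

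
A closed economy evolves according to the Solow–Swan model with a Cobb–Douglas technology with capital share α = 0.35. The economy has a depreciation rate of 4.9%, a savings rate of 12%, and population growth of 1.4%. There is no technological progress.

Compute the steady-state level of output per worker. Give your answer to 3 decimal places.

y* ≈ 1.415

In steady state, investment equals break-even investment: s·k^α = (n + δ)·k.
Rearranging, k^(1−α) = s / (n + δ).
k^0.65 = 0.12 / (0.014 + 0.049) = 0.12 / 0.063 = 1.9048
k* = 1.9048^(1/0.65) ≈ 2.6949
y* = (k*)^α = 2.6949^0.35 ≈ 1.4148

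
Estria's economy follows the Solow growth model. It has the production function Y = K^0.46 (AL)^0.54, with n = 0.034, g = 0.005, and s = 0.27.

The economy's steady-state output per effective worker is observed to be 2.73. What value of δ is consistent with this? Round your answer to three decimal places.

δ ≈ 0.044

At the steady state, Δk = 0, so s·k^α = (n + g + δ)·k.
Since y* = [s/(n + g + δ)]^(α/(1−α)), we have s/(n + g + δ) = (y*)^((1−α)/α) = 2.73^1.1739 = 3.2510.
Therefore n + g + δ = s / 3.2510 = 0.27 / 3.2510 = 0.0831, so δ = 0.0831 − 0.039 = 0.0441.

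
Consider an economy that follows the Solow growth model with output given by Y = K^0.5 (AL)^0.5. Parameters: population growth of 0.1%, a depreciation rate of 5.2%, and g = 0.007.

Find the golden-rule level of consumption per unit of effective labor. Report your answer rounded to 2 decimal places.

At the golden rule, f'(k) = n + g + δ, so α·k^(α−1) = n + g + δ and k_gold = (α/(n + g + δ))^(1/(1−α)).
k_gold = (0.5/0.060)^(1/0.5) = 8.3333^2 ≈ 69.4439
c_gold = f(k_gold) − (n + g + δ)·k_gold = 8.3333 − 0.060×69.4439 ≈ 4.1667

c_gold ≈ 4.17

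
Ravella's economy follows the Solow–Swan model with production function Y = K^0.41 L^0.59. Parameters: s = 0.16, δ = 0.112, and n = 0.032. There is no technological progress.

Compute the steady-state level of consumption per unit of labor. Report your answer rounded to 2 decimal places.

At the steady state, Δk = 0, so s·k^α = (n + δ)·k.
Dividing both sides by k: k^(1−α) = s / (n + δ).
k^0.59 = 0.16 / (0.032 + 0.112) = 0.16 / 0.144 = 1.1111
k* = 1.1111^(1/0.59) ≈ 1.1955
y* = (k*)^α = 1.1955^0.41 ≈ 1.0760
c* = (1 − s)·y* = (1 − 0.16) × 1.0760 ≈ 0.9038

c* ≈ 0.90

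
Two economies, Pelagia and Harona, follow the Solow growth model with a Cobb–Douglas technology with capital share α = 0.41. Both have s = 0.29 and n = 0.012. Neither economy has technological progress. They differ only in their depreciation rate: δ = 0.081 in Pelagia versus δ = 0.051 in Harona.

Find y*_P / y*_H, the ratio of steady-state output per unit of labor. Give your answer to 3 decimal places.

y*_P / y*_H ≈ 0.763

Steady-state y* = [s/(n + δ)]^(α/(1−α)), so the ratio is [ (s_P/(n + δ)_P) / (s_H/(n + δ)_H) ]^0.6949.
s_P/(n + δ)_P = 0.29/0.093 = 3.1183; s_H/(n + δ)_H = 0.29/0.063 = 4.6032.
Ratio = (3.1183/4.6032)^0.6949 = 0.6774^0.6949 ≈ 0.7629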